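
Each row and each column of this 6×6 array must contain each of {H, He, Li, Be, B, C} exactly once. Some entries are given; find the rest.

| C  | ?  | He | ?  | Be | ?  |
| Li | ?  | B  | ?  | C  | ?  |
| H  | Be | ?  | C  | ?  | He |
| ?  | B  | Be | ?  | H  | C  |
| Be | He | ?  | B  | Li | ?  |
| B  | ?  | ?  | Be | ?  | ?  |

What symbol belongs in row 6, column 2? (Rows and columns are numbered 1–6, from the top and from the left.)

C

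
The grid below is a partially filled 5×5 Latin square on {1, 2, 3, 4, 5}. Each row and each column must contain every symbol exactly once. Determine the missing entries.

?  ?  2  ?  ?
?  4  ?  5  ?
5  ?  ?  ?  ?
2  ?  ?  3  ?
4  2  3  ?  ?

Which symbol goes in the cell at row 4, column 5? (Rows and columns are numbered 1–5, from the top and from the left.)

4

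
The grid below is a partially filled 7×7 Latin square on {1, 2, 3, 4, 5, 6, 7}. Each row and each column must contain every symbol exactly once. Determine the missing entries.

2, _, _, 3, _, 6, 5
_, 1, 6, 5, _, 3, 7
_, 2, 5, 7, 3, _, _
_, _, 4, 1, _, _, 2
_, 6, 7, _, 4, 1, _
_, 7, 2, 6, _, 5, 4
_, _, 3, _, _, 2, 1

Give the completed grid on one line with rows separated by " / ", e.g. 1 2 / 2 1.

2 4 1 3 7 6 5 / 4 1 6 5 2 3 7 / 1 2 5 7 3 4 6 / 6 3 4 1 5 7 2 / 5 6 7 2 4 1 3 / 3 7 2 6 1 5 4 / 7 5 3 4 6 2 1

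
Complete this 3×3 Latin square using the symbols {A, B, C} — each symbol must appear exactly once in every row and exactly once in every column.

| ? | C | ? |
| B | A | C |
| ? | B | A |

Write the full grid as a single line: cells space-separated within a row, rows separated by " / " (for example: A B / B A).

A C B / B A C / C B A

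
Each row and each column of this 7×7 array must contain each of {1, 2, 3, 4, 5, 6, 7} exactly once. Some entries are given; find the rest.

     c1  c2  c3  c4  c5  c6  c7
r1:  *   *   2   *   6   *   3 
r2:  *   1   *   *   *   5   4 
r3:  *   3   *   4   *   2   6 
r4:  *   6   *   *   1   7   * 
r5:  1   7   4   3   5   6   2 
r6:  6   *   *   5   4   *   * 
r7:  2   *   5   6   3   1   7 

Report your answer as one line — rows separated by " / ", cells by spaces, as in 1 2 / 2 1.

7 5 2 1 6 4 3 / 3 1 6 7 2 5 4 / 5 3 1 4 7 2 6 / 4 6 3 2 1 7 5 / 1 7 4 3 5 6 2 / 6 2 7 5 4 3 1 / 2 4 5 6 3 1 7

(r1,c6) = 4
(r3,c5) = 7
(r4,c3) = 3
(r4,c4) = 2
(r4,c7) = 5
(r6,c2) = 2
(r6,c6) = 3
(r6,c7) = 1
(r7,c2) = 4
(r1,c2) = 5
(r2,c4) = 7
(r2,c5) = 2
(r3,c1) = 5
(r3,c3) = 1
(r4,c1) = 4
(r6,c3) = 7
(r1,c1) = 7
(r1,c4) = 1
(r2,c1) = 3
(r2,c3) = 6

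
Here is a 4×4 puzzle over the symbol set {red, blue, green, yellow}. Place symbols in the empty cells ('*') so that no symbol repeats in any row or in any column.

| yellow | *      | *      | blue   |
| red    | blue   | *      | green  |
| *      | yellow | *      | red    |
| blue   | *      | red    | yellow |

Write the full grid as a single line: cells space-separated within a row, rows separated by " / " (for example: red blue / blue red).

(r1,c3) = green
(r2,c3) = yellow
(r3,c1) = green
(r3,c3) = blue
(r4,c2) = green
(r1,c2) = red

yellow red green blue / red blue yellow green / green yellow blue red / blue green red yellow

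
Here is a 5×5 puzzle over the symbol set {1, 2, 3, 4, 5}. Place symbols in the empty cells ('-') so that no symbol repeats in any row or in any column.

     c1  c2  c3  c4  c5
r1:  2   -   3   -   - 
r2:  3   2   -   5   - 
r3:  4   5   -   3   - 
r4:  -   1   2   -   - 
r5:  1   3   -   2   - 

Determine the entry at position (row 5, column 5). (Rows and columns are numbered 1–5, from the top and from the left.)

row 1 has {2,3}; column 2 has {1,2,3,5} — only 4 is left for (r1,c2).
row 1 has {2,3,4}; column 4 has {2,3,5} — only 1 is left for (r1,c4).
row 1 has {1,2,3,4}; column 5 is empty so far — only 5 is left for (r1,c5).
row 3 has {3,4,5}; column 3 has {2,3} — only 1 is left for (r3,c3).
row 3 has {1,3,4,5}; column 5 has {5} — only 2 is left for (r3,c5).
row 4 has {1,2}; column 1 has {1,2,3,4} — only 5 is left for (r4,c1).
row 4 has {1,2,5}; column 4 has {1,2,3,5} — only 4 is left for (r4,c4).
row 4 has {1,2,4,5}; column 5 has {2,5} — only 3 is left for (r4,c5).
row 5 has {1,2,3}; column 5 has {2,3,5} — only 4 is left for (r5,c5).

4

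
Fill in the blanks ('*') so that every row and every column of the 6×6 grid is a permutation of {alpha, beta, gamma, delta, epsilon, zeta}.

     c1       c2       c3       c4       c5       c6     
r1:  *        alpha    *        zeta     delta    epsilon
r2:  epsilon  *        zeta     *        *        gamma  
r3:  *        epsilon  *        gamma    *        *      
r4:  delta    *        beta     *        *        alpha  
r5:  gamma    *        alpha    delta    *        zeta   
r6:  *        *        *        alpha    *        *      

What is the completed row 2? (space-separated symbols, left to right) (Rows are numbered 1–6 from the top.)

(r1,c1): row 1 has {alpha,delta,epsilon,zeta}; column 1 has {gamma,delta,epsilon}, so it must be beta.
(r1,c3): row 1 has {alpha,beta,delta,epsilon,zeta}; column 3 has {alpha,beta,zeta}, so it must be gamma.
(r2,c4): row 2 has {gamma,epsilon,zeta}; column 4 has {alpha,gamma,delta,zeta}, so it must be beta.
(r2,c5): row 2 has {beta,gamma,epsilon,zeta}; column 5 has {delta}, so it must be alpha.
(r3,c3): row 3 has {gamma,epsilon}; column 3 has {alpha,beta,gamma,zeta}, so it must be delta.
(r3,c6): row 3 has {gamma,delta,epsilon}; column 6 has {alpha,gamma,epsilon,zeta}, so it must be beta.
(r4,c4): row 4 has {alpha,beta,delta}; column 4 has {alpha,beta,gamma,delta,zeta}, so it must be epsilon.
(r5,c2): row 5 has {alpha,gamma,delta,zeta}; column 2 has {alpha,epsilon}, so it must be beta.
(r5,c5): row 5 has {alpha,beta,gamma,delta,zeta}; column 5 has {alpha,delta}, so it must be epsilon.
(r6,c1): row 6 has {alpha}; column 1 has {beta,gamma,delta,epsilon}, so it must be zeta.
(r6,c3): row 6 has {alpha,zeta}; column 3 has {alpha,beta,gamma,delta,zeta}, so it must be epsilon.
(r6,c6): row 6 has {alpha,epsilon,zeta}; column 6 has {alpha,beta,gamma,epsilon,zeta}, so it must be delta.
(r2,c2): row 2 has {alpha,beta,gamma,epsilon,zeta}; column 2 has {alpha,beta,epsilon}, so it must be delta.

epsilon delta zeta beta alpha gamma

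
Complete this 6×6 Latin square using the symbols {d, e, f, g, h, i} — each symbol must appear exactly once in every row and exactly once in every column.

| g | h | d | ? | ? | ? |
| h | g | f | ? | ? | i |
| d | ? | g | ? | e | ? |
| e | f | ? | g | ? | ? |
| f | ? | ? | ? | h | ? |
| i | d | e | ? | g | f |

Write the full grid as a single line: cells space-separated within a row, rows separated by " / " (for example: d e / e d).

g h d i f e / h g f e d i / d i g f e h / e f h g i d / f e i d h g / i d e h g f

(r1,c6) = e
(r2,c5) = d
(r3,c2) = i
(r3,c6) = h
(r4,c5) = i
(r4,c6) = d
(r5,c2) = e
(r5,c3) = i
(r5,c4) = d
(r5,c6) = g
(r6,c4) = h
(r1,c5) = f
(r2,c4) = e
(r3,c4) = f
(r4,c3) = h
(r1,c4) = i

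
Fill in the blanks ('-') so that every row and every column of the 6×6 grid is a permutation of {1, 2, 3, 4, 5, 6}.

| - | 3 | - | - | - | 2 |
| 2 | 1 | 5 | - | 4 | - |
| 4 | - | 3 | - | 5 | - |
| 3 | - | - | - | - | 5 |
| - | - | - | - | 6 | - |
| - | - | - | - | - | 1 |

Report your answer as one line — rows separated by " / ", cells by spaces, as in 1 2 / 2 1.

(r1,c5) = 1
(r3,c6) = 6
(r4,c5) = 2
(r6,c5) = 3
(r2,c6) = 3
(r3,c2) = 2
(r3,c4) = 1
(r5,c6) = 4
(r2,c4) = 6
(r4,c4) = 4
(r5,c2) = 5
(r1,c4) = 5
(r4,c2) = 6
(r4,c3) = 1
(r5,c1) = 1
(r5,c3) = 2
(r5,c4) = 3
(r6,c2) = 4
(r6,c3) = 6
(r6,c4) = 2
(r1,c1) = 6
(r1,c3) = 4
(r6,c1) = 5

6 3 4 5 1 2 / 2 1 5 6 4 3 / 4 2 3 1 5 6 / 3 6 1 4 2 5 / 1 5 2 3 6 4 / 5 4 6 2 3 1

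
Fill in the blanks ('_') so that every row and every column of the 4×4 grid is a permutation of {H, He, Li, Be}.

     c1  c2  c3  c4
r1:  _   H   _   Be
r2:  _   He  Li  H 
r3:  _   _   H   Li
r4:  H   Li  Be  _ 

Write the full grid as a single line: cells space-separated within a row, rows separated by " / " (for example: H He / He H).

Li H He Be / Be He Li H / He Be H Li / H Li Be He

(r1,c3) = He
(r2,c1) = Be
(r3,c1) = He
(r3,c2) = Be
(r4,c4) = He
(r1,c1) = Li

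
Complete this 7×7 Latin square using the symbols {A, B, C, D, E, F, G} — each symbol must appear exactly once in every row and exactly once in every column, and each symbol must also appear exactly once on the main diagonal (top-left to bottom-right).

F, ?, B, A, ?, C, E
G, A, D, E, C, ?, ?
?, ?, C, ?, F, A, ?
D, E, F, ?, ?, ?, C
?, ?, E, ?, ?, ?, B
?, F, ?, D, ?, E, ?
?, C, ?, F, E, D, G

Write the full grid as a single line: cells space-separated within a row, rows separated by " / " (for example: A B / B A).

(r2,c7): row 2 has {A,C,D,E,G}; column 7 has {B,C,E,G}, so it must be F.
(r3,c7): row 3 has {A,C,F}; column 7 has {B,C,E,F,G}, so it must be D.
(r4,c4): row 4 has {C,D,E,F}; column 4 has {A,D,E,F}; the diagonal has {A,C,E,F,G}, so it must be B.
(r4,c6): row 4 has {B,C,D,E,F}; column 6 has {A,C,D,E}, so it must be G.
(r5,c5): row 5 has {B,E}; column 5 has {C,E,F}; the diagonal has {A,B,C,E,F,G}, so it must be D.
(r5,c6): row 5 has {B,D,E}; column 6 has {A,C,D,E,G}, so it must be F.
(r6,c7): row 6 has {D,E,F}; column 7 has {B,C,D,E,F,G}, so it must be A.
(r7,c3): row 7 has {C,D,E,F,G}; column 3 has {B,C,D,E,F}, so it must be A.
(r1,c5): row 1 has {A,B,C,E,F}; column 5 has {C,D,E,F}, so it must be G.
(r2,c6): row 2 has {A,C,D,E,F,G}; column 6 has {A,C,D,E,F,G}, so it must be B.
(r3,c4): row 3 has {A,C,D,F}; column 4 has {A,B,D,E,F}, so it must be G.
(r4,c5): row 4 has {B,C,D,E,F,G}; column 5 has {C,D,E,F,G}, so it must be A.
(r5,c2): row 5 has {B,D,E,F}; column 2 has {A,C,E,F}, so it must be G.
(r5,c4): row 5 has {B,D,E,F,G}; column 4 has {A,B,D,E,F,G}, so it must be C.
(r6,c3): row 6 has {A,D,E,F}; column 3 has {A,B,C,D,E,F}, so it must be G.
(r6,c5): row 6 has {A,D,E,F,G}; column 5 has {A,C,D,E,F,G}, so it must be B.
(r7,c1): row 7 has {A,C,D,E,F,G}; column 1 has {D,F,G}, so it must be B.
(r1,c2): row 1 has {A,B,C,E,F,G}; column 2 has {A,C,E,F,G}, so it must be D.
(r3,c1): row 3 has {A,C,D,F,G}; column 1 has {B,D,F,G}, so it must be E.
(r3,c2): row 3 has {A,C,D,E,F,G}; column 2 has {A,C,D,E,F,G}, so it must be B.
(r5,c1): row 5 has {B,C,D,E,F,G}; column 1 has {B,D,E,F,G}, so it must be A.
(r6,c1): row 6 has {A,B,D,E,F,G}; column 1 has {A,B,D,E,F,G}, so it must be C.

F D B A G C E / G A D E C B F / E B C G F A D / D E F B A G C / A G E C D F B / C F G D B E A / B C A F E D G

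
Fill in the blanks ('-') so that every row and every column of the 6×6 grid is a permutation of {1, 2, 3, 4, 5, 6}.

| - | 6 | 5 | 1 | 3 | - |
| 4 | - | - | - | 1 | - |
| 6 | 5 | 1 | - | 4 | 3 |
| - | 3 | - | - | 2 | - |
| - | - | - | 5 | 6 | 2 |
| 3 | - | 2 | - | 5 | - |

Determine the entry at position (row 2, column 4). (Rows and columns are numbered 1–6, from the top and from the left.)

3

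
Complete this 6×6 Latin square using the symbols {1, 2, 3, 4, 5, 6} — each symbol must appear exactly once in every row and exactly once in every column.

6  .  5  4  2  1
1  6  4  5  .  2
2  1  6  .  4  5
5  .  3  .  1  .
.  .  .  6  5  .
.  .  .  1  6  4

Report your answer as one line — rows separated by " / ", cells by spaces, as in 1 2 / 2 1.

(r1,c2) = 3
(r2,c5) = 3
(r3,c4) = 3
(r4,c4) = 2
(r4,c6) = 6
(r5,c6) = 3
(r6,c1) = 3
(r6,c3) = 2
(r4,c2) = 4
(r5,c1) = 4
(r5,c2) = 2
(r5,c3) = 1
(r6,c2) = 5

6 3 5 4 2 1 / 1 6 4 5 3 2 / 2 1 6 3 4 5 / 5 4 3 2 1 6 / 4 2 1 6 5 3 / 3 5 2 1 6 4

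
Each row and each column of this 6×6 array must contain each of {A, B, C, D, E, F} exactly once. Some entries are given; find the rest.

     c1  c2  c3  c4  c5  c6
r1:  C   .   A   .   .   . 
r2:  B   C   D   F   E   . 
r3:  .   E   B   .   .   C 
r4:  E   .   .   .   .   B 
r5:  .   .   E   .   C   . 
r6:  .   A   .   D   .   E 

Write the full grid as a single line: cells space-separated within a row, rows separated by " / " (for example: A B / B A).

C B A E D F / B C D F E A / D E B A F C / E D F C A B / A F E B C D / F A C D B E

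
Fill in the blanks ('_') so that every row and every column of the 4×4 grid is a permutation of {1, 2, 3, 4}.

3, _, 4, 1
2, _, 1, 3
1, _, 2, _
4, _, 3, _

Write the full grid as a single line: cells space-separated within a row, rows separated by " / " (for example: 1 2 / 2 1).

3 2 4 1 / 2 4 1 3 / 1 3 2 4 / 4 1 3 2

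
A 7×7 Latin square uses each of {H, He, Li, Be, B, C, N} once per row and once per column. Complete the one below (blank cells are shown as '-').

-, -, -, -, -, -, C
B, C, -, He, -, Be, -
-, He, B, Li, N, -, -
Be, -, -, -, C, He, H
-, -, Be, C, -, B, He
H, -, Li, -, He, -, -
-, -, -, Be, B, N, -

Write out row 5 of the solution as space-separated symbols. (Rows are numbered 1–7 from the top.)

row 3 has {He,Li,B,N}; column 1 has {H,Be,B} — only C is left for (r3,c1).
row 3 has {He,Li,B,C,N}; column 6 has {He,Be,B,N} — only H is left for (r3,c6).
row 3 has {H,He,Li,B,C,N}; column 7 has {H,He,C} — only Be is left for (r3,c7).
row 4 has {H,He,Be,C}; column 3 has {Li,Be,B} — only N is left for (r4,c3).
row 4 has {H,He,Be,C,N}; column 4 has {He,Li,Be,C} — only B is left for (r4,c4).
row 6 has {H,He,Li}; column 4 has {He,Li,Be,B,C} — only N is left for (r6,c4).
row 6 has {H,He,Li,N}; column 6 has {H,He,Be,B,N} — only C is left for (r6,c6).
row 6 has {H,He,Li,C,N}; column 7 has {H,He,Be,C} — only B is left for (r6,c7).
row 7 has {Be,B,N}; column 7 has {H,He,Be,B,C} — only Li is left for (r7,c7).
row 1 has {C}; column 4 has {He,Li,Be,B,C,N} — only H is left for (r1,c4).
row 1 has {H,C}; column 6 has {H,He,Be,B,C,N} — only Li is left for (r1,c6).
row 2 has {He,Be,B,C}; column 3 has {Li,Be,B,N} — only H is left for (r2,c3).
row 2 has {H,He,Be,B,C}; column 5 has {He,B,C,N} — only Li is left for (r2,c5).
row 2 has {H,He,Li,Be,B,C}; column 7 has {H,He,Li,Be,B,C} — only N is left for (r2,c7).
row 4 has {H,He,Be,B,C,N}; column 2 has {He,C} — only Li is left for (r4,c2).
row 5 has {He,Be,B,C}; column 5 has {He,Li,B,C,N} — only H is left for (r5,c5).
row 6 has {H,He,Li,B,C,N}; column 2 has {He,Li,C} — only Be is left for (r6,c2).
row 7 has {Li,Be,B,N}; column 1 has {H,Be,B,C} — only He is left for (r7,c1).
row 7 has {He,Li,Be,B,N}; column 2 has {He,Li,Be,C} — only H is left for (r7,c2).
row 7 has {H,He,Li,Be,B,N}; column 3 has {H,Li,Be,B,N} — only C is left for (r7,c3).
row 1 has {H,Li,C}; column 1 has {H,He,Be,B,C} — only N is left for (r1,c1).
row 1 has {H,Li,C,N}; column 2 has {H,He,Li,Be,C} — only B is left for (r1,c2).
row 1 has {H,Li,B,C,N}; column 3 has {H,Li,Be,B,C,N} — only He is left for (r1,c3).
row 1 has {H,He,Li,B,C,N}; column 5 has {H,He,Li,B,C,N} — only Be is left for (r1,c5).
row 5 has {H,He,Be,B,C}; column 1 has {H,He,Be,B,C,N} — only Li is left for (r5,c1).
row 5 has {H,He,Li,Be,B,C}; column 2 has {H,He,Li,Be,B,C} — only N is left for (r5,c2).

Li N Be C H B He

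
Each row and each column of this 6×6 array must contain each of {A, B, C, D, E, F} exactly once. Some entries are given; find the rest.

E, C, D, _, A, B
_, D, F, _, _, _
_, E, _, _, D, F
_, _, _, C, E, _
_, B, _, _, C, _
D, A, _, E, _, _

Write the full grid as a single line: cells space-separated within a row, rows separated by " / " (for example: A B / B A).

Cell (r1,c4): row 1 has {A,B,C,D,E}; column 4 has {C,E} → F.
Cell (r2,c5): row 2 has {D,F}; column 5 has {A,C,D,E} → B.
Cell (r4,c2): row 4 has {C,E}; column 2 has {A,B,C,D,E} → F.
Cell (r6,c5): row 6 has {A,D,E}; column 5 has {A,B,C,D,E} → F.
Cell (r6,c6): row 6 has {A,D,E,F}; column 6 has {B,F} → C.
Cell (r2,c4): row 2 has {B,D,F}; column 4 has {C,E,F} → A.
Cell (r2,c6): row 2 has {A,B,D,F}; column 6 has {B,C,F} → E.
Cell (r3,c4): row 3 has {D,E,F}; column 4 has {A,C,E,F} → B.
Cell (r5,c4): row 5 has {B,C}; column 4 has {A,B,C,E,F} → D.
Cell (r5,c6): row 5 has {B,C,D}; column 6 has {B,C,E,F} → A.
Cell (r6,c3): row 6 has {A,C,D,E,F}; column 3 has {D,F} → B.
Cell (r2,c1): row 2 has {A,B,D,E,F}; column 1 has {D,E} → C.
Cell (r3,c1): row 3 has {B,D,E,F}; column 1 has {C,D,E} → A.
Cell (r3,c3): row 3 has {A,B,D,E,F}; column 3 has {B,D,F} → C.
Cell (r4,c1): row 4 has {C,E,F}; column 1 has {A,C,D,E} → B.
Cell (r4,c3): row 4 has {B,C,E,F}; column 3 has {B,C,D,F} → A.
Cell (r4,c6): row 4 has {A,B,C,E,F}; column 6 has {A,B,C,E,F} → D.
Cell (r5,c1): row 5 has {A,B,C,D}; column 1 has {A,B,C,D,E} → F.
Cell (r5,c3): row 5 has {A,B,C,D,F}; column 3 has {A,B,C,D,F} → E.

E C D F A B / C D F A B E / A E C B D F / B F A C E D / F B E D C A / D A B E F C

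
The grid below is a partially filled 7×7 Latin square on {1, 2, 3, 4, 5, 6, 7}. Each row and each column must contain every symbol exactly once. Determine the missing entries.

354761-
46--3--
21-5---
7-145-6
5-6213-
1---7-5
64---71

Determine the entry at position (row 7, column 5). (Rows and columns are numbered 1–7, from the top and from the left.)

2

At row 1, column 7: row 1 has {1,3,4,5,6,7}; column 7 has {1,5,6}; that leaves 2.
At row 2, column 4: row 2 has {3,4,6}; column 4 has {2,4,5,7}; that leaves 1.
At row 2, column 7: row 2 has {1,3,4,6}; column 7 has {1,2,5,6}; that leaves 7.
At row 3, column 5: row 3 has {1,2,5}; column 5 has {1,3,5,6,7}; that leaves 4.
At row 3, column 6: row 3 has {1,2,4,5}; column 6 has {1,3,7}; that leaves 6.
At row 3, column 7: row 3 has {1,2,4,5,6}; column 7 has {1,2,5,6,7}; that leaves 3.
At row 4, column 6: row 4 has {1,4,5,6,7}; column 6 has {1,3,6,7}; that leaves 2.
At row 5, column 2: row 5 has {1,2,3,5,6}; column 2 has {1,4,5,6}; that leaves 7.
At row 5, column 7: row 5 has {1,2,3,5,6,7}; column 7 has {1,2,3,5,6,7}; that leaves 4.
At row 6, column 6: row 6 has {1,5,7}; column 6 has {1,2,3,6,7}; that leaves 4.
At row 7, column 4: row 7 has {1,4,6,7}; column 4 has {1,2,4,5,7}; that leaves 3.
At row 7, column 5: row 7 has {1,3,4,6,7}; column 5 has {1,3,4,5,6,7}; that leaves 2.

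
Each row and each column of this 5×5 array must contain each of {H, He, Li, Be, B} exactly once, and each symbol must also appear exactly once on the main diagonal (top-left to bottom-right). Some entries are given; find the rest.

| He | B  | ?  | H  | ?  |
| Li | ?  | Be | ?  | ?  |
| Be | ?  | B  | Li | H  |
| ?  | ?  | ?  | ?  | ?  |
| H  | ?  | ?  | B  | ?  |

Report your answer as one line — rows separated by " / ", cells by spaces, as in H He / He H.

He B Li H Be / Li H Be He B / Be He B Li H / B Li H Be He / H Be He B Li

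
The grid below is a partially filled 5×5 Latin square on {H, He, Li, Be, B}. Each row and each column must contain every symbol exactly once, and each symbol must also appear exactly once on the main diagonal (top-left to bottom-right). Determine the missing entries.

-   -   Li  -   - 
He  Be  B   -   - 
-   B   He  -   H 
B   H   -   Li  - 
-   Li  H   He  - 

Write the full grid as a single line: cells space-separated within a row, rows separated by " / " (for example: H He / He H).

(r1,c1) = H
(r1,c2) = He
(r2,c4) = H
(r2,c5) = Li
(r3,c4) = Be
(r4,c3) = Be
(r4,c5) = He
(r5,c1) = Be
(r5,c5) = B
(r1,c4) = B
(r1,c5) = Be
(r3,c1) = Li

H He Li B Be / He Be B H Li / Li B He Be H / B H Be Li He / Be Li H He B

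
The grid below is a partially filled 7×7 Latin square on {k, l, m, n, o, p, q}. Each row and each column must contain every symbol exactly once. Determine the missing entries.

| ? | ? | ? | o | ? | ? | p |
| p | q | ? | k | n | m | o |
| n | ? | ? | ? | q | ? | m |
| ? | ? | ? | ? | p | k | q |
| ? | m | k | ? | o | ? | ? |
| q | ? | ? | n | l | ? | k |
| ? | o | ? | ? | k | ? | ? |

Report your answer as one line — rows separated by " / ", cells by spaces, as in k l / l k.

k n q o m l p / p q l k n m o / n k o l q p m / o l n m p k q / l m k p o q n / q p m n l o k / m o p q k n l

row 1 has {o,p}; column 5 has {k,l,n,o,p,q} — only m is left for (r1,c5).
row 2 has {k,m,n,o,p,q}; column 3 has {k} — only l is left for (r2,c3).
row 5 has {k,m,o}; column 1 has {n,p,q} — only l is left for (r5,c1).
row 5 has {k,l,m,o}; column 7 has {k,m,o,p,q} — only n is left for (r5,c7).
row 6 has {k,l,n,q}; column 2 has {m,o,q} — only p is left for (r6,c2).
row 6 has {k,l,n,p,q}; column 6 has {k,m} — only o is left for (r6,c6).
row 7 has {k,o}; column 1 has {l,n,p,q} — only m is left for (r7,c1).
row 7 has {k,m,o}; column 7 has {k,m,n,o,p,q} — only l is left for (r7,c7).
row 1 has {m,o,p}; column 1 has {l,m,n,p,q} — only k is left for (r1,c1).
row 4 has {k,p,q}; column 1 has {k,l,m,n,p,q} — only o is left for (r4,c1).
row 6 has {k,l,n,o,p,q}; column 3 has {k,l} — only m is left for (r6,c3).
row 4 has {k,o,p,q}; column 3 has {k,l,m} — only n is left for (r4,c3).
row 1 has {k,m,o,p}; column 3 has {k,l,m,n} — only q is left for (r1,c3).
row 4 has {k,n,o,p,q}; column 2 has {m,o,p,q} — only l is left for (r4,c2).
row 4 has {k,l,n,o,p,q}; column 4 has {k,n,o} — only m is left for (r4,c4).
row 7 has {k,l,m,o}; column 3 has {k,l,m,n,q} — only p is left for (r7,c3).
row 7 has {k,l,m,o,p}; column 4 has {k,m,n,o} — only q is left for (r7,c4).
row 7 has {k,l,m,o,p,q}; column 6 has {k,m,o} — only n is left for (r7,c6).
row 1 has {k,m,o,p,q}; column 2 has {l,m,o,p,q} — only n is left for (r1,c2).
row 1 has {k,m,n,o,p,q}; column 6 has {k,m,n,o} — only l is left for (r1,c6).
row 3 has {m,n,q}; column 2 has {l,m,n,o,p,q} — only k is left for (r3,c2).
row 3 has {k,m,n,q}; column 3 has {k,l,m,n,p,q} — only o is left for (r3,c3).
row 3 has {k,m,n,o,q}; column 6 has {k,l,m,n,o} — only p is left for (r3,c6).
row 5 has {k,l,m,n,o}; column 4 has {k,m,n,o,q} — only p is left for (r5,c4).
row 5 has {k,l,m,n,o,p}; column 6 has {k,l,m,n,o,p} — only q is left for (r5,c6).
row 3 has {k,m,n,o,p,q}; column 4 has {k,m,n,o,p,q} — only l is left for (r3,c4).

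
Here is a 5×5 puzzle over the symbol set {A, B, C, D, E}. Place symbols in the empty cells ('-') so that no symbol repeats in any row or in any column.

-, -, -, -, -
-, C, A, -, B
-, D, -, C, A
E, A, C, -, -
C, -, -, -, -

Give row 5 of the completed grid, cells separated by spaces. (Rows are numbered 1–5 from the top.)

C B D A E

(r2,c1): row 2 has {A,B,C}; column 1 has {C,E}, so it must be D.
(r2,c4): row 2 has {A,B,C,D}; column 4 has {C}, so it must be E.
(r3,c1): row 3 has {A,C,D}; column 1 has {C,D,E}, so it must be B.
(r3,c3): row 3 has {A,B,C,D}; column 3 has {A,C}, so it must be E.
(r4,c5): row 4 has {A,C,E}; column 5 has {A,B}, so it must be D.
(r5,c5): row 5 has {C}; column 5 has {A,B,D}, so it must be E.
(r1,c1): row 1 is empty so far; column 1 has {B,C,D,E}, so it must be A.
(r1,c5): row 1 has {A}; column 5 has {A,B,D,E}, so it must be C.
(r4,c4): row 4 has {A,C,D,E}; column 4 has {C,E}, so it must be B.
(r5,c2): row 5 has {C,E}; column 2 has {A,C,D}, so it must be B.
(r5,c3): row 5 has {B,C,E}; column 3 has {A,C,E}, so it must be D.
(r5,c4): row 5 has {B,C,D,E}; column 4 has {B,C,E}, so it must be A.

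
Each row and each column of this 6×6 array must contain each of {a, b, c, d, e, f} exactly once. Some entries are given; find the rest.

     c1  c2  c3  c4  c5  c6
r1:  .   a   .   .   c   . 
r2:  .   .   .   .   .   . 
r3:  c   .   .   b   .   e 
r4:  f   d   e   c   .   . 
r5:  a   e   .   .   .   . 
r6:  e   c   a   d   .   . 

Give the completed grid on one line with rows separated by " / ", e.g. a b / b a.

b a f e c d / d b c a e f / c f d b a e / f d e c b a / a e b f d c / e c a d f b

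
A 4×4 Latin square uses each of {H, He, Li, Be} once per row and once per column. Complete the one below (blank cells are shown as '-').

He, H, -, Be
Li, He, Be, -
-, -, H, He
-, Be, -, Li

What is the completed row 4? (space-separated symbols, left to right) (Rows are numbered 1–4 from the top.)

(r1,c3) = Li
(r2,c4) = H
(r3,c1) = Be
(r3,c2) = Li
(r4,c1) = H
(r4,c3) = He

H Be He Li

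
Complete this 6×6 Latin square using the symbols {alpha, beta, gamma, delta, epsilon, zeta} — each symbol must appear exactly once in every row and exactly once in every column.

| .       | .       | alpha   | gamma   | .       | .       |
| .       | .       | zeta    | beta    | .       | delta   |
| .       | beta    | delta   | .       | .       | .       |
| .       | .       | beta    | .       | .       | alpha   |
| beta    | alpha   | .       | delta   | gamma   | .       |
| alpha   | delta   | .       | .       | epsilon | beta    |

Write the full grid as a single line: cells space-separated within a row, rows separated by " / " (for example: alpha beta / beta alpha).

delta zeta alpha gamma beta epsilon / gamma epsilon zeta beta alpha delta / epsilon beta delta alpha zeta gamma / zeta gamma beta epsilon delta alpha / beta alpha epsilon delta gamma zeta / alpha delta gamma zeta epsilon beta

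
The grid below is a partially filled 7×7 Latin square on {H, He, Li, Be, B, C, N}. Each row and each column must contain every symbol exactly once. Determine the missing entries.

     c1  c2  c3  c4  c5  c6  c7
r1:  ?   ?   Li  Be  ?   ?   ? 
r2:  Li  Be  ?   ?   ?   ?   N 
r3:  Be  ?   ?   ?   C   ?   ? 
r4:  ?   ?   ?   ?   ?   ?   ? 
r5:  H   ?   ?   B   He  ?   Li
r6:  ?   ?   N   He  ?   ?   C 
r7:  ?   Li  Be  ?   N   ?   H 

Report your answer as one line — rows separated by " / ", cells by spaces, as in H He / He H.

N C Li Be H He B / Li Be He H B C N / Be B H Li C N He / C He B N Li H Be / H N C B He Be Li / B H N He Be Li C / He Li Be C N B H

(r5,c3) = C
(r6,c1) = B
(r6,c2) = H
(r7,c4) = C
(r2,c4) = H
(r2,c5) = B
(r5,c2) = N
(r5,c6) = Be
(r6,c6) = Li
(r7,c1) = He
(r7,c6) = B
(r1,c5) = H
(r2,c3) = He
(r2,c6) = C
(r6,c5) = Be
(r4,c5) = Li
(r4,c4) = N
(r3,c4) = Li
(r4,c1) = C
(r1,c1) = N
(r1,c6) = He
(r1,c7) = B
(r3,c7) = He
(r4,c6) = H
(r4,c7) = Be
(r1,c2) = C
(r3,c2) = B
(r3,c3) = H
(r3,c6) = N
(r4,c2) = He
(r4,c3) = B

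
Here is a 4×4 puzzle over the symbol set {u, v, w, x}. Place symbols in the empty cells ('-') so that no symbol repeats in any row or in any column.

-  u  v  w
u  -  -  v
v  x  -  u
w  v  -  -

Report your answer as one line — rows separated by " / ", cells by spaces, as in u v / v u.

(r1,c1) = x
(r2,c2) = w
(r2,c3) = x
(r3,c3) = w
(r4,c3) = u
(r4,c4) = x

x u v w / u w x v / v x w u / w v u x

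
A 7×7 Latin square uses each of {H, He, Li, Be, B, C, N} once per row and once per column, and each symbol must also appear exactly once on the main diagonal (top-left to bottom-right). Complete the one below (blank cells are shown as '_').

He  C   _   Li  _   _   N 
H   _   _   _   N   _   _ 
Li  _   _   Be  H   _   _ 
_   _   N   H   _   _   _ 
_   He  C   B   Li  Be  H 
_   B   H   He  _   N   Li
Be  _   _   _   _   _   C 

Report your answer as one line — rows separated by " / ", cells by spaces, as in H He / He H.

He C Be Li B H N / H Be He C N Li B / Li N B Be H C He / B Li N H C He Be / N He C B Li Be H / C B H He Be N Li / Be H Li N He B C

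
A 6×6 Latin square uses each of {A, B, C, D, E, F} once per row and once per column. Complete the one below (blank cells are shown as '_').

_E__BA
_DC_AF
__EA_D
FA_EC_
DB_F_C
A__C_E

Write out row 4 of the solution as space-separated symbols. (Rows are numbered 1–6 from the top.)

(r1,c1) = C
(r1,c4) = D
(r2,c4) = B
(r3,c1) = B
(r3,c5) = F
(r4,c6) = B
(r5,c3) = A
(r5,c5) = E
(r6,c2) = F
(r6,c5) = D
(r1,c3) = F
(r2,c1) = E
(r3,c2) = C
(r4,c3) = D

F A D E C B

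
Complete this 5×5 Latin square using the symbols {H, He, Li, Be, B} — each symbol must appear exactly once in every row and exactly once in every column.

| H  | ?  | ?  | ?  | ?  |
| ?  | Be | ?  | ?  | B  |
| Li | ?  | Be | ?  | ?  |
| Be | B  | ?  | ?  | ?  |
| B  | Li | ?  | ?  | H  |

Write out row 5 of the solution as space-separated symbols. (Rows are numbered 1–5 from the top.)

B Li He Be H

Cell (r1,c2): row 1 has {H}; column 2 has {Li,Be,B} → He.
Cell (r2,c1): row 2 has {Be,B}; column 1 has {H,Li,Be,B} → He.
Cell (r3,c2): row 3 has {Li,Be}; column 2 has {He,Li,Be,B} → H.
Cell (r3,c5): row 3 has {H,Li,Be}; column 5 has {H,B} → He.
Cell (r4,c5): row 4 has {Be,B}; column 5 has {H,He,B} → Li.
Cell (r5,c3): row 5 has {H,Li,B}; column 3 has {Be} → He.
Cell (r5,c4): row 5 has {H,He,Li,B}; column 4 is empty so far → Be.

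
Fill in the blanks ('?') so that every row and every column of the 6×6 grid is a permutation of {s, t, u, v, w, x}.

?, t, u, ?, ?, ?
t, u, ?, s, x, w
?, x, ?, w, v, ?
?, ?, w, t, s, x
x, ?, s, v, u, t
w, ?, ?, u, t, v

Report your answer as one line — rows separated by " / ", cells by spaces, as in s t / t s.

(r1,c4) = x
(r1,c5) = w
(r1,c6) = s
(r2,c3) = v
(r3,c3) = t
(r3,c6) = u
(r4,c2) = v
(r5,c2) = w
(r6,c2) = s
(r6,c3) = x
(r1,c1) = v
(r3,c1) = s
(r4,c1) = u

v t u x w s / t u v s x w / s x t w v u / u v w t s x / x w s v u t / w s x u t v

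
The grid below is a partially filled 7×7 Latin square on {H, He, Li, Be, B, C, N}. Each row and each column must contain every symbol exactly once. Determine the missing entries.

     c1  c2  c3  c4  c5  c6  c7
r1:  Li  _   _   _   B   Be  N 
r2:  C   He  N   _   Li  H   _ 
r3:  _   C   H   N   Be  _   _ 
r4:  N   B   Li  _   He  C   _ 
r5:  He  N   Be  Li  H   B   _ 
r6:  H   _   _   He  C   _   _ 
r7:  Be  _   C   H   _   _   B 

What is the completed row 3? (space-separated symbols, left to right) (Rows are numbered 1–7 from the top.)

(r1,c2) = H
(r1,c3) = He
(r1,c4) = C
(r2,c7) = Be
(r3,c1) = B
(r4,c4) = Be
(r4,c7) = H
(r5,c7) = C
(r6,c3) = B
(r6,c7) = Li
(r7,c2) = Li
(r7,c5) = N
(r7,c6) = He
(r2,c4) = B
(r3,c6) = Li
(r3,c7) = He

B C H N Be Li He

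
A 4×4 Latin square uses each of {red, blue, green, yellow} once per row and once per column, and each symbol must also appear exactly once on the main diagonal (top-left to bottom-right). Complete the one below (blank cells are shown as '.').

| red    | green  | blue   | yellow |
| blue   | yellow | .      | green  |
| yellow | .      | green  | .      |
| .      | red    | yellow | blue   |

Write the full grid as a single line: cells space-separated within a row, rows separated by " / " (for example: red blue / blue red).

red green blue yellow / blue yellow red green / yellow blue green red / green red yellow blue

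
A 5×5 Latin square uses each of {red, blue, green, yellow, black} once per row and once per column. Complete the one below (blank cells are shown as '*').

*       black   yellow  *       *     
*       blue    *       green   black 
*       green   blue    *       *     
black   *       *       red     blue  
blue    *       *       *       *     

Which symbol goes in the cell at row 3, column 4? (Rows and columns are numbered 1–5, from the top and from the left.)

black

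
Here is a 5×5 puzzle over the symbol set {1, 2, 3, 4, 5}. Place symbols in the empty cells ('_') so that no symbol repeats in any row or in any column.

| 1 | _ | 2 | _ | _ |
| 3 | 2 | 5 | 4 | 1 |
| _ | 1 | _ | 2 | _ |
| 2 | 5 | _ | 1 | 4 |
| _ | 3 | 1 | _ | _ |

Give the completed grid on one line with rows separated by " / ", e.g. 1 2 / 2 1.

1 4 2 3 5 / 3 2 5 4 1 / 5 1 4 2 3 / 2 5 3 1 4 / 4 3 1 5 2

(r1,c2) = 4
(r4,c3) = 3
(r5,c4) = 5
(r5,c5) = 2
(r1,c4) = 3
(r1,c5) = 5
(r3,c3) = 4
(r3,c5) = 3
(r5,c1) = 4
(r3,c1) = 5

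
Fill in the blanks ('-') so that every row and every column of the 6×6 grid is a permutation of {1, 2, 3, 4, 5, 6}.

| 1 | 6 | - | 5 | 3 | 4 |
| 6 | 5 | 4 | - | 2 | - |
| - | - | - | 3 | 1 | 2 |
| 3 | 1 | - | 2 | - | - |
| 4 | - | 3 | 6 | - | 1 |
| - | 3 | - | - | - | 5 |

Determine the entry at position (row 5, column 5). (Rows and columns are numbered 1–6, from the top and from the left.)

5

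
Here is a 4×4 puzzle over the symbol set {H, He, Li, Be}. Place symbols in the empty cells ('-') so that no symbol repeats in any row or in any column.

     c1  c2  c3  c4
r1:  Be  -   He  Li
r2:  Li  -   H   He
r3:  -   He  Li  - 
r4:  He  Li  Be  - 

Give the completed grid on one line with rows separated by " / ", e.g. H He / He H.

Be H He Li / Li Be H He / H He Li Be / He Li Be H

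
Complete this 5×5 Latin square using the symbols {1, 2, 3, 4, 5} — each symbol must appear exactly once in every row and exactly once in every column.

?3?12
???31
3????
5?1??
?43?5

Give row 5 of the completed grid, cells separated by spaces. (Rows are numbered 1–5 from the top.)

1 4 3 2 5

(r1,c1) = 4
(r1,c3) = 5
(r2,c1) = 2
(r2,c2) = 5
(r2,c3) = 4
(r3,c3) = 2
(r3,c5) = 4
(r4,c2) = 2
(r4,c4) = 4
(r4,c5) = 3
(r5,c1) = 1
(r5,c4) = 2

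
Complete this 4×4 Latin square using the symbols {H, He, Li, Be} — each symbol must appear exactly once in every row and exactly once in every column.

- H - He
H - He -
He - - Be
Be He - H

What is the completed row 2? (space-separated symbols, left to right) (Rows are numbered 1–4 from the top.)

H Be He Li

row 1 has {H,He}; column 1 has {H,He,Be} — only Li is left for (r1,c1).
row 1 has {H,He,Li}; column 3 has {He} — only Be is left for (r1,c3).
row 2 has {H,He}; column 4 has {H,He,Be} — only Li is left for (r2,c4).
row 3 has {He,Be}; column 2 has {H,He} — only Li is left for (r3,c2).
row 3 has {He,Li,Be}; column 3 has {He,Be} — only H is left for (r3,c3).
row 4 has {H,He,Be}; column 3 has {H,He,Be} — only Li is left for (r4,c3).
row 2 has {H,He,Li}; column 2 has {H,He,Li} — only Be is left for (r2,c2).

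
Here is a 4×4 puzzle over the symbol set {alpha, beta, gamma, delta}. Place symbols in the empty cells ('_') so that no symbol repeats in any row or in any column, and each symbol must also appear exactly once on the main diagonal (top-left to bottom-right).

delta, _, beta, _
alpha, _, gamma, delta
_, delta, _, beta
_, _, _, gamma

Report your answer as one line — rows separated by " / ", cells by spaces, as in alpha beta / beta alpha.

Cell (r1,c4): row 1 has {beta,delta}; column 4 has {beta,gamma,delta} → alpha.
Cell (r2,c2): row 2 has {alpha,gamma,delta}; column 2 has {delta}; the diagonal has {gamma,delta} → beta.
Cell (r3,c1): row 3 has {beta,delta}; column 1 has {alpha,delta} → gamma.
Cell (r3,c3): row 3 has {beta,gamma,delta}; column 3 has {beta,gamma}; the diagonal has {beta,gamma,delta} → alpha.
Cell (r4,c1): row 4 has {gamma}; column 1 has {alpha,gamma,delta} → beta.
Cell (r4,c2): row 4 has {beta,gamma}; column 2 has {beta,delta} → alpha.
Cell (r4,c3): row 4 has {alpha,beta,gamma}; column 3 has {alpha,beta,gamma} → delta.
Cell (r1,c2): row 1 has {alpha,beta,delta}; column 2 has {alpha,beta,delta} → gamma.

delta gamma beta alpha / alpha beta gamma delta / gamma delta alpha beta / beta alpha delta gamma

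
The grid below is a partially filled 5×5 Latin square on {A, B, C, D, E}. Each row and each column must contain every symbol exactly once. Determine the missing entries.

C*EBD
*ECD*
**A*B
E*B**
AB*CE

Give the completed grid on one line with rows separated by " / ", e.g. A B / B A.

(r1,c2): row 1 has {B,C,D,E}; column 2 has {B,E}, so it must be A.
(r2,c1): row 2 has {C,D,E}; column 1 has {A,C,E}, so it must be B.
(r2,c5): row 2 has {B,C,D,E}; column 5 has {B,D,E}, so it must be A.
(r3,c1): row 3 has {A,B}; column 1 has {A,B,C,E}, so it must be D.
(r3,c2): row 3 has {A,B,D}; column 2 has {A,B,E}, so it must be C.
(r3,c4): row 3 has {A,B,C,D}; column 4 has {B,C,D}, so it must be E.
(r4,c2): row 4 has {B,E}; column 2 has {A,B,C,E}, so it must be D.
(r4,c4): row 4 has {B,D,E}; column 4 has {B,C,D,E}, so it must be A.
(r4,c5): row 4 has {A,B,D,E}; column 5 has {A,B,D,E}, so it must be C.
(r5,c3): row 5 has {A,B,C,E}; column 3 has {A,B,C,E}, so it must be D.

C A E B D / B E C D A / D C A E B / E D B A C / A B D C E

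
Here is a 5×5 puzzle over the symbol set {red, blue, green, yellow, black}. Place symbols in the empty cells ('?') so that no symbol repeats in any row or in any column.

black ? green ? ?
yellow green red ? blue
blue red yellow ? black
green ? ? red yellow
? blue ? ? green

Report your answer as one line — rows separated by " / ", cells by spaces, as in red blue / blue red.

black yellow green blue red / yellow green red black blue / blue red yellow green black / green black blue red yellow / red blue black yellow green

(r1,c2): row 1 has {green,black}; column 2 has {red,blue,green}, so it must be yellow.
(r1,c4): row 1 has {green,yellow,black}; column 4 has {red}, so it must be blue.
(r1,c5): row 1 has {blue,green,yellow,black}; column 5 has {blue,green,yellow,black}, so it must be red.
(r2,c4): row 2 has {red,blue,green,yellow}; column 4 has {red,blue}, so it must be black.
(r3,c4): row 3 has {red,blue,yellow,black}; column 4 has {red,blue,black}, so it must be green.
(r4,c2): row 4 has {red,green,yellow}; column 2 has {red,blue,green,yellow}, so it must be black.
(r4,c3): row 4 has {red,green,yellow,black}; column 3 has {red,green,yellow}, so it must be blue.
(r5,c1): row 5 has {blue,green}; column 1 has {blue,green,yellow,black}, so it must be red.
(r5,c3): row 5 has {red,blue,green}; column 3 has {red,blue,green,yellow}, so it must be black.
(r5,c4): row 5 has {red,blue,green,black}; column 4 has {red,blue,green,black}, so it must be yellow.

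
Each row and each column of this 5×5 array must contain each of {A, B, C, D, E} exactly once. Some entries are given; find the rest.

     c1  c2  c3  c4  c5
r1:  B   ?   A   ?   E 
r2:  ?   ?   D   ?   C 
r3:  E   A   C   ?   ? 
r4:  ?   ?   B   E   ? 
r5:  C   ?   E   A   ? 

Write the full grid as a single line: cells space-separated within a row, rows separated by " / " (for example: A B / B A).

Cell (r2,c1): row 2 has {C,D}; column 1 has {B,C,E} → A.
Cell (r2,c4): row 2 has {A,C,D}; column 4 has {A,E} → B.
Cell (r3,c4): row 3 has {A,C,E}; column 4 has {A,B,E} → D.
Cell (r3,c5): row 3 has {A,C,D,E}; column 5 has {C,E} → B.
Cell (r4,c1): row 4 has {B,E}; column 1 has {A,B,C,E} → D.
Cell (r4,c2): row 4 has {B,D,E}; column 2 has {A} → C.
Cell (r4,c5): row 4 has {B,C,D,E}; column 5 has {B,C,E} → A.
Cell (r5,c5): row 5 has {A,C,E}; column 5 has {A,B,C,E} → D.
Cell (r1,c2): row 1 has {A,B,E}; column 2 has {A,C} → D.
Cell (r1,c4): row 1 has {A,B,D,E}; column 4 has {A,B,D,E} → C.
Cell (r2,c2): row 2 has {A,B,C,D}; column 2 has {A,C,D} → E.
Cell (r5,c2): row 5 has {A,C,D,E}; column 2 has {A,C,D,E} → B.

B D A C E / A E D B C / E A C D B / D C B E A / C B E A D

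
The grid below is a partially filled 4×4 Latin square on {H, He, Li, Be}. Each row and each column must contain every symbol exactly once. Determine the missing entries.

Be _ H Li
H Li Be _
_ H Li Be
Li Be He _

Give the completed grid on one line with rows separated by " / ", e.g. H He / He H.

At row 1, column 2: row 1 has {H,Li,Be}; column 2 has {H,Li,Be}; that leaves He.
At row 2, column 4: row 2 has {H,Li,Be}; column 4 has {Li,Be}; that leaves He.
At row 3, column 1: row 3 has {H,Li,Be}; column 1 has {H,Li,Be}; that leaves He.
At row 4, column 4: row 4 has {He,Li,Be}; column 4 has {He,Li,Be}; that leaves H.

Be He H Li / H Li Be He / He H Li Be / Li Be He H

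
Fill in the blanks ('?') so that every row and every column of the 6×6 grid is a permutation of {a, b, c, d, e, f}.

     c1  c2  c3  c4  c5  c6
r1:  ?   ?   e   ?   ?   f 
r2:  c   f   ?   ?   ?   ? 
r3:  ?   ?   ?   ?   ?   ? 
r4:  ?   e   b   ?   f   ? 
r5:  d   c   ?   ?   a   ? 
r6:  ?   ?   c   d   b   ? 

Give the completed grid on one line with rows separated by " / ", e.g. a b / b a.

row 4 has {b,e,f}; column 1 has {c,d} — only a is left for (r4,c1).
row 4 has {a,b,e,f}; column 4 has {d} — only c is left for (r4,c4).
row 4 has {a,b,c,e,f}; column 6 has {f} — only d is left for (r4,c6).
row 5 has {a,c,d}; column 3 has {b,c,e} — only f is left for (r5,c3).
row 6 has {b,c,d}; column 2 has {c,e,f} — only a is left for (r6,c2).
row 6 has {a,b,c,d}; column 6 has {d,f} — only e is left for (r6,c6).
row 1 has {e,f}; column 1 has {a,c,d} — only b is left for (r1,c1).
row 1 has {b,e,f}; column 2 has {a,c,e,f} — only d is left for (r1,c2).
row 1 has {b,d,e,f}; column 4 has {c,d} — only a is left for (r1,c4).
row 1 has {a,b,d,e,f}; column 5 has {a,b,f} — only c is left for (r1,c5).
row 3 is empty so far; column 2 has {a,c,d,e,f} — only b is left for (r3,c2).
row 5 has {a,c,d,f}; column 6 has {d,e,f} — only b is left for (r5,c6).
row 6 has {a,b,c,d,e}; column 1 has {a,b,c,d} — only f is left for (r6,c1).
row 2 has {c,f}; column 6 has {b,d,e,f} — only a is left for (r2,c6).
row 3 has {b}; column 1 has {a,b,c,d,f} — only e is left for (r3,c1).
row 3 has {b,e}; column 4 has {a,c,d} — only f is left for (r3,c4).
row 3 has {b,e,f}; column 5 has {a,b,c,f} — only d is left for (r3,c5).
row 3 has {b,d,e,f}; column 6 has {a,b,d,e,f} — only c is left for (r3,c6).
row 5 has {a,b,c,d,f}; column 4 has {a,c,d,f} — only e is left for (r5,c4).
row 2 has {a,c,f}; column 3 has {b,c,e,f} — only d is left for (r2,c3).
row 2 has {a,c,d,f}; column 4 has {a,c,d,e,f} — only b is left for (r2,c4).
row 2 has {a,b,c,d,f}; column 5 has {a,b,c,d,f} — only e is left for (r2,c5).
row 3 has {b,c,d,e,f}; column 3 has {b,c,d,e,f} — only a is left for (r3,c3).

b d e a c f / c f d b e a / e b a f d c / a e b c f d / d c f e a b / f a c d b e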